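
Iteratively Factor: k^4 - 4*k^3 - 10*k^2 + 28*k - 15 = (k - 5)*(k^3 + k^2 - 5*k + 3) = (k - 5)*(k - 1)*(k^2 + 2*k - 3) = (k - 5)*(k - 1)*(k + 3)*(k - 1)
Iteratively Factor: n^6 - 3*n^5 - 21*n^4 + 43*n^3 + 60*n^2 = (n + 4)*(n^5 - 7*n^4 + 7*n^3 + 15*n^2) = (n - 5)*(n + 4)*(n^4 - 2*n^3 - 3*n^2) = (n - 5)*(n - 3)*(n + 4)*(n^3 + n^2) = n*(n - 5)*(n - 3)*(n + 4)*(n^2 + n) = n^2*(n - 5)*(n - 3)*(n + 4)*(n + 1)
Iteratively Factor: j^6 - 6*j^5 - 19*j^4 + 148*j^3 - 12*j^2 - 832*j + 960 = (j + 3)*(j^5 - 9*j^4 + 8*j^3 + 124*j^2 - 384*j + 320) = (j - 4)*(j + 3)*(j^4 - 5*j^3 - 12*j^2 + 76*j - 80) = (j - 4)*(j - 2)*(j + 3)*(j^3 - 3*j^2 - 18*j + 40) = (j - 4)*(j - 2)^2*(j + 3)*(j^2 - j - 20) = (j - 4)*(j - 2)^2*(j + 3)*(j + 4)*(j - 5)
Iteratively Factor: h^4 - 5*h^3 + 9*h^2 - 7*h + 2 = (h - 1)*(h^3 - 4*h^2 + 5*h - 2) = (h - 2)*(h - 1)*(h^2 - 2*h + 1) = (h - 2)*(h - 1)^2*(h - 1)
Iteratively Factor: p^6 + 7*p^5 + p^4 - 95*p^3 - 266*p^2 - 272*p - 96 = (p - 4)*(p^5 + 11*p^4 + 45*p^3 + 85*p^2 + 74*p + 24) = (p - 4)*(p + 1)*(p^4 + 10*p^3 + 35*p^2 + 50*p + 24) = (p - 4)*(p + 1)^2*(p^3 + 9*p^2 + 26*p + 24) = (p - 4)*(p + 1)^2*(p + 4)*(p^2 + 5*p + 6) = (p - 4)*(p + 1)^2*(p + 2)*(p + 4)*(p + 3)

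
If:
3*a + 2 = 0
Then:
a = -2/3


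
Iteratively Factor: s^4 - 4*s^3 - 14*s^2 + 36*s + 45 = (s + 3)*(s^3 - 7*s^2 + 7*s + 15) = (s + 1)*(s + 3)*(s^2 - 8*s + 15) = (s - 3)*(s + 1)*(s + 3)*(s - 5)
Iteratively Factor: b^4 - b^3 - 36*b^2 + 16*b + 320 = (b - 4)*(b^3 + 3*b^2 - 24*b - 80) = (b - 4)*(b + 4)*(b^2 - b - 20) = (b - 5)*(b - 4)*(b + 4)*(b + 4)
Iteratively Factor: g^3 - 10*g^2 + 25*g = (g)*(g^2 - 10*g + 25) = g*(g - 5)*(g - 5)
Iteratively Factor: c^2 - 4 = (c + 2)*(c - 2)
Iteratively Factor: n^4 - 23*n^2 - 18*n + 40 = (n + 2)*(n^3 - 2*n^2 - 19*n + 20) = (n - 5)*(n + 2)*(n^2 + 3*n - 4) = (n - 5)*(n + 2)*(n + 4)*(n - 1)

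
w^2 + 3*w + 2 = (w + 1)*(w + 2)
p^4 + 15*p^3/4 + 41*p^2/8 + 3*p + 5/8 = (p + 1/2)*(p + 1)^2*(p + 5/4)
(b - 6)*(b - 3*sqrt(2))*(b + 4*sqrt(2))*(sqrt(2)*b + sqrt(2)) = sqrt(2)*b^4 - 5*sqrt(2)*b^3 + 2*b^3 - 30*sqrt(2)*b^2 - 10*b^2 - 12*b + 120*sqrt(2)*b + 144*sqrt(2)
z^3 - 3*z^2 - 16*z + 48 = (z - 4)*(z - 3)*(z + 4)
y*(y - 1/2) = y^2 - y/2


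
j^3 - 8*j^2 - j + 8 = (j - 8)*(j - 1)*(j + 1)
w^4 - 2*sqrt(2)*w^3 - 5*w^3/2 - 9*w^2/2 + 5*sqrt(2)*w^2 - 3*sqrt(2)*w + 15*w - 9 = (w - 3/2)*(w - 1)*(w - 3*sqrt(2))*(w + sqrt(2))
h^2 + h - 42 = (h - 6)*(h + 7)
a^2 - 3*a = a*(a - 3)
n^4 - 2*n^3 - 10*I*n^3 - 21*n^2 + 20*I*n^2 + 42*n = n*(n - 2)*(n - 7*I)*(n - 3*I)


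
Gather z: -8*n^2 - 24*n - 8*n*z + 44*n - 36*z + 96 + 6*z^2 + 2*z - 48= -8*n^2 + 20*n + 6*z^2 + z*(-8*n - 34) + 48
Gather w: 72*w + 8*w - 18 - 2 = 80*w - 20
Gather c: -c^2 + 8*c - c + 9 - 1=-c^2 + 7*c + 8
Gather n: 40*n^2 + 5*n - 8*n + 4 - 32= 40*n^2 - 3*n - 28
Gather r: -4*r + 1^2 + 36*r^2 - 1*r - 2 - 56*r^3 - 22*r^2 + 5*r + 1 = -56*r^3 + 14*r^2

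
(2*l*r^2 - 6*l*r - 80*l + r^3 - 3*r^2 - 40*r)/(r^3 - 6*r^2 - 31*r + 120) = (2*l + r)/(r - 3)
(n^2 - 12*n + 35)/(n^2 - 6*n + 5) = (n - 7)/(n - 1)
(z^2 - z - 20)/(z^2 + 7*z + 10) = (z^2 - z - 20)/(z^2 + 7*z + 10)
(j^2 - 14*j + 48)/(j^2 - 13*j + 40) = (j - 6)/(j - 5)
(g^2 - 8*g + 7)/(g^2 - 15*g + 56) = (g - 1)/(g - 8)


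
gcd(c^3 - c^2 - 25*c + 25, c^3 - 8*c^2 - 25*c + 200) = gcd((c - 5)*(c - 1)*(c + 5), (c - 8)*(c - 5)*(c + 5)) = c^2 - 25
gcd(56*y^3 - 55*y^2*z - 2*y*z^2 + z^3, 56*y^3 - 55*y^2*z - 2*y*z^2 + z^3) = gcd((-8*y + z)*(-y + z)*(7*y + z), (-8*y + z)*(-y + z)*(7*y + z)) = 56*y^3 - 55*y^2*z - 2*y*z^2 + z^3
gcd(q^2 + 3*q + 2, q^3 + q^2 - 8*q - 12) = q + 2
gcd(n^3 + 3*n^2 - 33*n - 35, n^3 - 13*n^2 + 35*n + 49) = n + 1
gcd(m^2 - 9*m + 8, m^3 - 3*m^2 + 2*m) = m - 1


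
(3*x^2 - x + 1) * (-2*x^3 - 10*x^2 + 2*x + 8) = -6*x^5 - 28*x^4 + 14*x^3 + 12*x^2 - 6*x + 8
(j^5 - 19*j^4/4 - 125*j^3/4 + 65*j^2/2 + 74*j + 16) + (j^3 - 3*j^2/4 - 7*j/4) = j^5 - 19*j^4/4 - 121*j^3/4 + 127*j^2/4 + 289*j/4 + 16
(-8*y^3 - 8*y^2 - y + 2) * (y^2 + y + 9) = -8*y^5 - 16*y^4 - 81*y^3 - 71*y^2 - 7*y + 18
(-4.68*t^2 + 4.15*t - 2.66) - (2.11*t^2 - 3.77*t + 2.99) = -6.79*t^2 + 7.92*t - 5.65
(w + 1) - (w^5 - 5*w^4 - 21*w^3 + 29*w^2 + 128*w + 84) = -w^5 + 5*w^4 + 21*w^3 - 29*w^2 - 127*w - 83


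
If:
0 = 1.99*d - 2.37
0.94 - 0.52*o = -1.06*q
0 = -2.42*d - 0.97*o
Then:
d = 1.19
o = -2.97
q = -2.34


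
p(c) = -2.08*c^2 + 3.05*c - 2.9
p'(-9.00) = 40.49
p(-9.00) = -198.83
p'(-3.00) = 15.53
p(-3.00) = -30.77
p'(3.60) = -11.93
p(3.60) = -18.88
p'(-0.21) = 3.92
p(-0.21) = -3.63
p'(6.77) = -25.11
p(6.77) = -77.58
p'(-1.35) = 8.67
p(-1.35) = -10.81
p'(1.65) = -3.81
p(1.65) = -3.53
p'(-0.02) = 3.13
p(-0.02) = -2.96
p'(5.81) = -21.12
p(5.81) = -55.39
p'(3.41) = -11.14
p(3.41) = -16.69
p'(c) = 3.05 - 4.16*c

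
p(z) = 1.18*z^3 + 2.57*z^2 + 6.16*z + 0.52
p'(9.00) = 339.16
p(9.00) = 1124.35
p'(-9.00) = 246.64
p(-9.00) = -706.97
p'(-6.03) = 103.88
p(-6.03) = -201.90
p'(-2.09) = 10.88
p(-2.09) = -11.90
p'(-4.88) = 65.38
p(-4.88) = -105.47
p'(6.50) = 189.14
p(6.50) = 473.20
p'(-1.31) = 5.50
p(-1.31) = -5.79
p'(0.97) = 14.48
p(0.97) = 9.99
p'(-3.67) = 34.98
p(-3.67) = -45.80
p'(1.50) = 21.84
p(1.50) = 19.52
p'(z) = 3.54*z^2 + 5.14*z + 6.16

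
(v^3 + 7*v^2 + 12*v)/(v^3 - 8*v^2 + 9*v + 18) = v*(v^2 + 7*v + 12)/(v^3 - 8*v^2 + 9*v + 18)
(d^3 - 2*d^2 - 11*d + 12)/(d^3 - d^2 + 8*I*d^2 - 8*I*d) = (d^2 - d - 12)/(d*(d + 8*I))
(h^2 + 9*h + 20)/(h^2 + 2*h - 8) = (h + 5)/(h - 2)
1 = 1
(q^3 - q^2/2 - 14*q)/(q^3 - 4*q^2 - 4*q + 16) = q*(2*q + 7)/(2*(q^2 - 4))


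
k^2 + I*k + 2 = (k - I)*(k + 2*I)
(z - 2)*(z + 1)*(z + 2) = z^3 + z^2 - 4*z - 4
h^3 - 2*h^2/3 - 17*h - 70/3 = (h - 5)*(h + 2)*(h + 7/3)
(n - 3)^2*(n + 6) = n^3 - 27*n + 54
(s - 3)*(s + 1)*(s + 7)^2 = s^4 + 12*s^3 + 18*s^2 - 140*s - 147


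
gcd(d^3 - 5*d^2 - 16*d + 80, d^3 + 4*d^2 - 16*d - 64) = d^2 - 16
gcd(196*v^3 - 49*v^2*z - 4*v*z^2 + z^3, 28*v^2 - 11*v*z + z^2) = 28*v^2 - 11*v*z + z^2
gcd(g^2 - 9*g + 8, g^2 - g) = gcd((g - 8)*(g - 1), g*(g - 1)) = g - 1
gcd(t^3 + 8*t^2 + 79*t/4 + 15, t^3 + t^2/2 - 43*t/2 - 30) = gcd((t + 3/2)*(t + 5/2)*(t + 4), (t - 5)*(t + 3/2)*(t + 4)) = t^2 + 11*t/2 + 6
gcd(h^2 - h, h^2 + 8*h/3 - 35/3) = 1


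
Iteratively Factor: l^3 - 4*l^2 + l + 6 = (l - 2)*(l^2 - 2*l - 3) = (l - 2)*(l + 1)*(l - 3)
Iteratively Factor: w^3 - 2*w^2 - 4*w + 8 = (w - 2)*(w^2 - 4) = (w - 2)*(w + 2)*(w - 2)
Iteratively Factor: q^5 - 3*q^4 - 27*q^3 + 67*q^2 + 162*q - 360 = (q - 5)*(q^4 + 2*q^3 - 17*q^2 - 18*q + 72) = (q - 5)*(q + 3)*(q^3 - q^2 - 14*q + 24) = (q - 5)*(q + 3)*(q + 4)*(q^2 - 5*q + 6) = (q - 5)*(q - 3)*(q + 3)*(q + 4)*(q - 2)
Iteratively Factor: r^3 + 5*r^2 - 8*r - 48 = (r + 4)*(r^2 + r - 12) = (r - 3)*(r + 4)*(r + 4)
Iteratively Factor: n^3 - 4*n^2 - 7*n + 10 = (n - 5)*(n^2 + n - 2) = (n - 5)*(n + 2)*(n - 1)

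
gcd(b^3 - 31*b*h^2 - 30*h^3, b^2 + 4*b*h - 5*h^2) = b + 5*h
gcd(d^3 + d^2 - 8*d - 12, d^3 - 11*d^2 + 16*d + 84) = d + 2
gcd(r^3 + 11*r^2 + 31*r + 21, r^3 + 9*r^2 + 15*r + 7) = r^2 + 8*r + 7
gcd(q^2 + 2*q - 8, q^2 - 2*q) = q - 2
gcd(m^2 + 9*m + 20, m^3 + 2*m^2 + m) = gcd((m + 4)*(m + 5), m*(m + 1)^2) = 1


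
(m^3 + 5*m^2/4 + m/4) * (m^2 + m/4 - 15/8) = m^5 + 3*m^4/2 - 21*m^3/16 - 73*m^2/32 - 15*m/32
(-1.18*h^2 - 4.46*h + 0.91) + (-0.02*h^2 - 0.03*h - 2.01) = -1.2*h^2 - 4.49*h - 1.1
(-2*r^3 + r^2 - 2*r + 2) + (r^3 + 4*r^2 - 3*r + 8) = -r^3 + 5*r^2 - 5*r + 10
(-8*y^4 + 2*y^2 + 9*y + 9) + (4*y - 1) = -8*y^4 + 2*y^2 + 13*y + 8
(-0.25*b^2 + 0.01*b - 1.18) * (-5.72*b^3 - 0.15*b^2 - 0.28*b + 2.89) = 1.43*b^5 - 0.0197*b^4 + 6.8181*b^3 - 0.5483*b^2 + 0.3593*b - 3.4102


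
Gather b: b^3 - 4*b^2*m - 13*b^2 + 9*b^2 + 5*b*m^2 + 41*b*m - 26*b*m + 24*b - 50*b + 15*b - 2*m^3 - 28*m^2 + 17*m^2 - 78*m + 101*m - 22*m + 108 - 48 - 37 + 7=b^3 + b^2*(-4*m - 4) + b*(5*m^2 + 15*m - 11) - 2*m^3 - 11*m^2 + m + 30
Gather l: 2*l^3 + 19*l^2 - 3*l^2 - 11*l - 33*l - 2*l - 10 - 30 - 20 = 2*l^3 + 16*l^2 - 46*l - 60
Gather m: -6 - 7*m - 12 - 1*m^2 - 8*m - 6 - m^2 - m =-2*m^2 - 16*m - 24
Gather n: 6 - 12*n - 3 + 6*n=3 - 6*n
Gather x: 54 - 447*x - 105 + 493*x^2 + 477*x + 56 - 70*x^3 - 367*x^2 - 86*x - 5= -70*x^3 + 126*x^2 - 56*x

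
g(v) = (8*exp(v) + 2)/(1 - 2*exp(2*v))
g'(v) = 8*exp(v)/(1 - 2*exp(2*v)) + 4*(8*exp(v) + 2)*exp(2*v)/(1 - 2*exp(2*v))^2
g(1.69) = -0.79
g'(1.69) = 0.85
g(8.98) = -0.00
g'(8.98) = 0.00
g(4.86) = -0.03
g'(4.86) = 0.03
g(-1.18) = 5.50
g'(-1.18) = 5.59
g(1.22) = -1.33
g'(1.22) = 1.54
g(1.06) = -1.60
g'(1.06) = 1.93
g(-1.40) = 4.52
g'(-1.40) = 3.50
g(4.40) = -0.05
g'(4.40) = 0.05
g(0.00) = -10.00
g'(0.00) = 32.00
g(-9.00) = 2.00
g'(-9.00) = 0.00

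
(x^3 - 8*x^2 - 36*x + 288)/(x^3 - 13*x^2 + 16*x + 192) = (x^2 - 36)/(x^2 - 5*x - 24)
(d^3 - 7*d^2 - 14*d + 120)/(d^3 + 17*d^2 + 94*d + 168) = (d^2 - 11*d + 30)/(d^2 + 13*d + 42)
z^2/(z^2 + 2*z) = z/(z + 2)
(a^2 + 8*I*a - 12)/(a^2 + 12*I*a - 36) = (a + 2*I)/(a + 6*I)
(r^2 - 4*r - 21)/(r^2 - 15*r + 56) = (r + 3)/(r - 8)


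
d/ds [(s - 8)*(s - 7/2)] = 2*s - 23/2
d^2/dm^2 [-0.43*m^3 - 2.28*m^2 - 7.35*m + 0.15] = -2.58*m - 4.56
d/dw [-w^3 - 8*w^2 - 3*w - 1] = -3*w^2 - 16*w - 3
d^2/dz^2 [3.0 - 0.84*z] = 0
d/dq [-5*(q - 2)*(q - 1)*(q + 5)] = -15*q^2 - 20*q + 65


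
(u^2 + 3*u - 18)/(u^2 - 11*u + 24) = (u + 6)/(u - 8)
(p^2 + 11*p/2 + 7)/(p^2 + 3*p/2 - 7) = (p + 2)/(p - 2)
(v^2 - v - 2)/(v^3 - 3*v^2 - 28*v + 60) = (v + 1)/(v^2 - v - 30)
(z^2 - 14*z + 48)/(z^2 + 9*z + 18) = (z^2 - 14*z + 48)/(z^2 + 9*z + 18)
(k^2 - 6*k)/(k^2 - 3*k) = (k - 6)/(k - 3)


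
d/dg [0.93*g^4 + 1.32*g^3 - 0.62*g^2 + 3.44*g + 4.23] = 3.72*g^3 + 3.96*g^2 - 1.24*g + 3.44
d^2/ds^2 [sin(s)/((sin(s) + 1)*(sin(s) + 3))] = (-sin(s)^4 + 5*sin(s)^3 + 15*sin(s)^2 - 3*sin(s) - 24)/((sin(s) + 1)^2*(sin(s) + 3)^3)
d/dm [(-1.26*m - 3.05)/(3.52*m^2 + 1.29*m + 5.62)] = (4.4352*m^2 + 21.472*m - 3.1467)/(12.3904*m^4 + 9.0816*m^3 + 41.2289*m^2 + 14.4996*m + 31.5844)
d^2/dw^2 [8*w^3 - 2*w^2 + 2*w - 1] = 48*w - 4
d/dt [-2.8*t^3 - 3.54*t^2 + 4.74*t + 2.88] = -8.4*t^2 - 7.08*t + 4.74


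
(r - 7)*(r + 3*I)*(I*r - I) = I*r^3 - 3*r^2 - 8*I*r^2 + 24*r + 7*I*r - 21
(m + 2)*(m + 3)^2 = m^3 + 8*m^2 + 21*m + 18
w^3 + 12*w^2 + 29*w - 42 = (w - 1)*(w + 6)*(w + 7)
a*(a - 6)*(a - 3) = a^3 - 9*a^2 + 18*a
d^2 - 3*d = d*(d - 3)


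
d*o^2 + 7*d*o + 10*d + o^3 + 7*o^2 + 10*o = (d + o)*(o + 2)*(o + 5)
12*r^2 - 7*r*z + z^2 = (-4*r + z)*(-3*r + z)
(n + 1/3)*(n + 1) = n^2 + 4*n/3 + 1/3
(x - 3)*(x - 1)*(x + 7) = x^3 + 3*x^2 - 25*x + 21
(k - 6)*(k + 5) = k^2 - k - 30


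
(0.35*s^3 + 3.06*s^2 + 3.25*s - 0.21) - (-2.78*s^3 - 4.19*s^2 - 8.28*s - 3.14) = 3.13*s^3 + 7.25*s^2 + 11.53*s + 2.93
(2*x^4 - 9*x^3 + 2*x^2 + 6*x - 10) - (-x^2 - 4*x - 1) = 2*x^4 - 9*x^3 + 3*x^2 + 10*x - 9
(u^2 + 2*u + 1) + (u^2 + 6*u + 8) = 2*u^2 + 8*u + 9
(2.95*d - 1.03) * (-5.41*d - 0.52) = -15.9595*d^2 + 4.0383*d + 0.5356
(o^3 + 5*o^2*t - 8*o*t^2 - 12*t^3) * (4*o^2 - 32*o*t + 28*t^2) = 4*o^5 - 12*o^4*t - 164*o^3*t^2 + 348*o^2*t^3 + 160*o*t^4 - 336*t^5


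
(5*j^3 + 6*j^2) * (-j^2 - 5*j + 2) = -5*j^5 - 31*j^4 - 20*j^3 + 12*j^2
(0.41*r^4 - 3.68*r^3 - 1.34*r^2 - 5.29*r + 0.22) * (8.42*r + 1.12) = 3.4522*r^5 - 30.5264*r^4 - 15.4044*r^3 - 46.0426*r^2 - 4.0724*r + 0.2464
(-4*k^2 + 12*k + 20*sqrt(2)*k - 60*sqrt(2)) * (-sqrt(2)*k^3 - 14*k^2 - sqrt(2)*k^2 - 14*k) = 4*sqrt(2)*k^5 - 8*sqrt(2)*k^4 + 16*k^4 - 292*sqrt(2)*k^3 - 32*k^3 - 48*k^2 + 560*sqrt(2)*k^2 + 840*sqrt(2)*k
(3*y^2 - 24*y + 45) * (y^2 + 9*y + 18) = 3*y^4 + 3*y^3 - 117*y^2 - 27*y + 810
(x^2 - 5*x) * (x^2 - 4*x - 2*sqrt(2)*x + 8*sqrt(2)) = x^4 - 9*x^3 - 2*sqrt(2)*x^3 + 20*x^2 + 18*sqrt(2)*x^2 - 40*sqrt(2)*x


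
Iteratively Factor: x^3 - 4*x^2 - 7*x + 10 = (x - 5)*(x^2 + x - 2) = (x - 5)*(x - 1)*(x + 2)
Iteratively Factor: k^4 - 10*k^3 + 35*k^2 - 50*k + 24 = (k - 1)*(k^3 - 9*k^2 + 26*k - 24) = (k - 2)*(k - 1)*(k^2 - 7*k + 12) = (k - 3)*(k - 2)*(k - 1)*(k - 4)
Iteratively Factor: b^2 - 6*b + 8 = (b - 4)*(b - 2)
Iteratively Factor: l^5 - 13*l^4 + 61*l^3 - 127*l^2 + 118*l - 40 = (l - 1)*(l^4 - 12*l^3 + 49*l^2 - 78*l + 40) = (l - 5)*(l - 1)*(l^3 - 7*l^2 + 14*l - 8) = (l - 5)*(l - 1)^2*(l^2 - 6*l + 8) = (l - 5)*(l - 4)*(l - 1)^2*(l - 2)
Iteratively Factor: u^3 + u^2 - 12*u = (u - 3)*(u^2 + 4*u) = (u - 3)*(u + 4)*(u)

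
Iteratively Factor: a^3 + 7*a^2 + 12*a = (a + 3)*(a^2 + 4*a) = (a + 3)*(a + 4)*(a)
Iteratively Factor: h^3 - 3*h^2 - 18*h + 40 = (h + 4)*(h^2 - 7*h + 10) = (h - 2)*(h + 4)*(h - 5)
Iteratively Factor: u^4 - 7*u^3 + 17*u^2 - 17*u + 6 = (u - 3)*(u^3 - 4*u^2 + 5*u - 2) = (u - 3)*(u - 1)*(u^2 - 3*u + 2) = (u - 3)*(u - 1)^2*(u - 2)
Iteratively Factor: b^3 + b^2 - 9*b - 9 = (b + 3)*(b^2 - 2*b - 3) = (b - 3)*(b + 3)*(b + 1)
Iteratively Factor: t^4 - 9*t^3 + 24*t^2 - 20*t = (t)*(t^3 - 9*t^2 + 24*t - 20) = t*(t - 2)*(t^2 - 7*t + 10) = t*(t - 5)*(t - 2)*(t - 2)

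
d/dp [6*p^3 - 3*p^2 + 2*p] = 18*p^2 - 6*p + 2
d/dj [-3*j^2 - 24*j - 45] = -6*j - 24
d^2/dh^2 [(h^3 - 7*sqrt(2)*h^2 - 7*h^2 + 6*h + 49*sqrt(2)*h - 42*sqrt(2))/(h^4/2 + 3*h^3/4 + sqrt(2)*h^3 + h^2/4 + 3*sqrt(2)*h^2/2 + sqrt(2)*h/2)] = 8*(4*h^9 - 84*sqrt(2)*h^8 - 84*h^8 - 324*h^7 + 846*sqrt(2)*h^7 + 649*sqrt(2)*h^6 + 6068*h^6 + 1566*h^5 + 3339*sqrt(2)*h^5 - 14370*h^4 - 2805*sqrt(2)*h^4 - 14125*sqrt(2)*h^3 - 14322*h^3 - 11214*sqrt(2)*h^2 - 4536*h^2 - 3024*sqrt(2)*h - 504*h - 336*sqrt(2))/(h^3*(8*h^9 + 36*h^8 + 48*sqrt(2)*h^8 + 258*h^7 + 216*sqrt(2)*h^7 + 524*sqrt(2)*h^6 + 927*h^6 + 954*sqrt(2)*h^5 + 1617*h^5 + 1521*h^4 + 1254*sqrt(2)*h^4 + 793*h^3 + 1062*sqrt(2)*h^3 + 216*h^2 + 534*sqrt(2)*h^2 + 24*h + 144*sqrt(2)*h + 16*sqrt(2)))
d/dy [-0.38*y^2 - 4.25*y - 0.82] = -0.76*y - 4.25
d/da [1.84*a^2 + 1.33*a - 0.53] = 3.68*a + 1.33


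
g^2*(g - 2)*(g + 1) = g^4 - g^3 - 2*g^2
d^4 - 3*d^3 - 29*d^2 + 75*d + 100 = (d - 5)*(d - 4)*(d + 1)*(d + 5)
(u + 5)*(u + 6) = u^2 + 11*u + 30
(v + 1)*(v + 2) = v^2 + 3*v + 2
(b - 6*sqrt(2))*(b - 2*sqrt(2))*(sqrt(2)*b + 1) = sqrt(2)*b^3 - 15*b^2 + 16*sqrt(2)*b + 24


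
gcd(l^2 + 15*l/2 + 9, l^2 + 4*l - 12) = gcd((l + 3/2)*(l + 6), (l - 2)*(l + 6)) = l + 6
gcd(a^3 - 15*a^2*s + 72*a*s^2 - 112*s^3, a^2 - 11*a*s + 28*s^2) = a^2 - 11*a*s + 28*s^2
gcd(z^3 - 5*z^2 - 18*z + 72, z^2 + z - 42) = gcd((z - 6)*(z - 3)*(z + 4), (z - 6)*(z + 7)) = z - 6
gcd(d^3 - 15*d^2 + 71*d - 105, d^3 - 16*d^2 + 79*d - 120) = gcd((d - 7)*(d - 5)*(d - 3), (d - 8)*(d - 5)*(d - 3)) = d^2 - 8*d + 15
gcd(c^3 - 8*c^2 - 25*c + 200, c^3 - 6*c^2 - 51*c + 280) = c^2 - 13*c + 40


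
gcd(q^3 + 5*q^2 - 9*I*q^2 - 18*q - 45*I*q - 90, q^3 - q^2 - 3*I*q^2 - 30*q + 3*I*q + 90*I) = q^2 + q*(5 - 3*I) - 15*I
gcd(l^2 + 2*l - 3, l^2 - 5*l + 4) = l - 1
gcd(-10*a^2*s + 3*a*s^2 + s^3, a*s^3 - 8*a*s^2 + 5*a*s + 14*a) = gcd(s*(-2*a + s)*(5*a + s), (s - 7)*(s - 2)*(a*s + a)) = 1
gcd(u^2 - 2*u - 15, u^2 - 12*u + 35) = u - 5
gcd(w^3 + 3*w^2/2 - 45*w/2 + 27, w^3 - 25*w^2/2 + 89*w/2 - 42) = w - 3/2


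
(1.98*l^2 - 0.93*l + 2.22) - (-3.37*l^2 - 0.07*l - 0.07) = 5.35*l^2 - 0.86*l + 2.29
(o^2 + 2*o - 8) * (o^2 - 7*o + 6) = o^4 - 5*o^3 - 16*o^2 + 68*o - 48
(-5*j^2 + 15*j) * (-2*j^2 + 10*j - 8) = 10*j^4 - 80*j^3 + 190*j^2 - 120*j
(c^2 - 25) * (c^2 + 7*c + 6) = c^4 + 7*c^3 - 19*c^2 - 175*c - 150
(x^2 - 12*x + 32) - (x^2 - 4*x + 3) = 29 - 8*x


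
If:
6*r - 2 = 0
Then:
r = 1/3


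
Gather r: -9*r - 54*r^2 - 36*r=-54*r^2 - 45*r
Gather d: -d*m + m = -d*m + m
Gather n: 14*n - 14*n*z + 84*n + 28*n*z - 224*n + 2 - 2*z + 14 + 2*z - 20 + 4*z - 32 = n*(14*z - 126) + 4*z - 36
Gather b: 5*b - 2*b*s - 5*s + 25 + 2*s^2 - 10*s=b*(5 - 2*s) + 2*s^2 - 15*s + 25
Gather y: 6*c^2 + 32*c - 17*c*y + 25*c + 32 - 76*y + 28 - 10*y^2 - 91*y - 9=6*c^2 + 57*c - 10*y^2 + y*(-17*c - 167) + 51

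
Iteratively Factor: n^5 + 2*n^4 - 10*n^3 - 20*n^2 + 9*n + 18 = (n - 3)*(n^4 + 5*n^3 + 5*n^2 - 5*n - 6) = (n - 3)*(n - 1)*(n^3 + 6*n^2 + 11*n + 6) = (n - 3)*(n - 1)*(n + 2)*(n^2 + 4*n + 3) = (n - 3)*(n - 1)*(n + 1)*(n + 2)*(n + 3)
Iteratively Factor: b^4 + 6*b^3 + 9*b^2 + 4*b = (b)*(b^3 + 6*b^2 + 9*b + 4) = b*(b + 4)*(b^2 + 2*b + 1) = b*(b + 1)*(b + 4)*(b + 1)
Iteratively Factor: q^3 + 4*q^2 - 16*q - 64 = (q + 4)*(q^2 - 16) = (q + 4)^2*(q - 4)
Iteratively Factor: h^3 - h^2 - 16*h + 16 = (h - 1)*(h^2 - 16) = (h - 4)*(h - 1)*(h + 4)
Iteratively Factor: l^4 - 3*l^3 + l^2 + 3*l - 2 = (l - 2)*(l^3 - l^2 - l + 1) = (l - 2)*(l - 1)*(l^2 - 1) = (l - 2)*(l - 1)*(l + 1)*(l - 1)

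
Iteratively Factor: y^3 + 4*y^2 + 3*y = (y + 3)*(y^2 + y) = y*(y + 3)*(y + 1)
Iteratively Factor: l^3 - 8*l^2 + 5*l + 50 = (l + 2)*(l^2 - 10*l + 25) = (l - 5)*(l + 2)*(l - 5)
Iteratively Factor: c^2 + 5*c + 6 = (c + 3)*(c + 2)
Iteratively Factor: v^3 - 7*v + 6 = (v - 1)*(v^2 + v - 6) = (v - 1)*(v + 3)*(v - 2)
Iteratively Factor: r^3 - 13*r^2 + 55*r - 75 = (r - 3)*(r^2 - 10*r + 25) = (r - 5)*(r - 3)*(r - 5)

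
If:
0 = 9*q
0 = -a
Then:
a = 0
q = 0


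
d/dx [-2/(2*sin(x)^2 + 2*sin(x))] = (2/tan(x) + cos(x)/sin(x)^2)/(sin(x) + 1)^2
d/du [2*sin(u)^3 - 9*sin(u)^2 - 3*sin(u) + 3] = -3*(6*sin(u) + cos(2*u))*cos(u)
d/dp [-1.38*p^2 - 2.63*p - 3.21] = -2.76*p - 2.63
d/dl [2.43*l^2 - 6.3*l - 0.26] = 4.86*l - 6.3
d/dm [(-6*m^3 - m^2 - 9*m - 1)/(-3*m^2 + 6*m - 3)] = (6*m^3 - 18*m^2 - 11*m - 11)/(3*(m^3 - 3*m^2 + 3*m - 1))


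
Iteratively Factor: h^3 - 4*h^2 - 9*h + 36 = (h + 3)*(h^2 - 7*h + 12) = (h - 3)*(h + 3)*(h - 4)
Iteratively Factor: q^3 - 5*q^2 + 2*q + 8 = (q - 4)*(q^2 - q - 2) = (q - 4)*(q + 1)*(q - 2)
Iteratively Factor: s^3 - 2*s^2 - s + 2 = (s - 1)*(s^2 - s - 2) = (s - 1)*(s + 1)*(s - 2)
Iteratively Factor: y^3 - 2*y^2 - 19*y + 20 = (y + 4)*(y^2 - 6*y + 5) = (y - 5)*(y + 4)*(y - 1)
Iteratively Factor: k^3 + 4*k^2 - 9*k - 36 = (k + 3)*(k^2 + k - 12) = (k + 3)*(k + 4)*(k - 3)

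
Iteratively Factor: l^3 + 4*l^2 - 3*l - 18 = (l + 3)*(l^2 + l - 6) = (l - 2)*(l + 3)*(l + 3)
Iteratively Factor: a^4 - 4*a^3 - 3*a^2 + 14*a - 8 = (a - 1)*(a^3 - 3*a^2 - 6*a + 8) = (a - 4)*(a - 1)*(a^2 + a - 2) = (a - 4)*(a - 1)^2*(a + 2)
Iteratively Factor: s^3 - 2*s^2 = (s)*(s^2 - 2*s) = s^2*(s - 2)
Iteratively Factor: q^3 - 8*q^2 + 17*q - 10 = (q - 1)*(q^2 - 7*q + 10) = (q - 2)*(q - 1)*(q - 5)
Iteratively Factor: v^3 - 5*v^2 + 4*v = (v - 1)*(v^2 - 4*v) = v*(v - 1)*(v - 4)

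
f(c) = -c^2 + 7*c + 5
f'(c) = 7 - 2*c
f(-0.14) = 4.00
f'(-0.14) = 7.28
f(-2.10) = -14.11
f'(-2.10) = 11.20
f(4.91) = 15.26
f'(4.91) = -2.82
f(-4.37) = -44.69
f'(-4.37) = 15.74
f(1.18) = 11.87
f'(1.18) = 4.64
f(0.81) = 10.01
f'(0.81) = 5.38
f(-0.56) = 0.77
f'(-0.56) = 8.12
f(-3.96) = -38.40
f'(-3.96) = 14.92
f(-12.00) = -223.00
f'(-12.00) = 31.00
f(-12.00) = -223.00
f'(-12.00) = 31.00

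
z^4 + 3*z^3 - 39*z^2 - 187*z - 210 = (z - 7)*(z + 2)*(z + 3)*(z + 5)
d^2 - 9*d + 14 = (d - 7)*(d - 2)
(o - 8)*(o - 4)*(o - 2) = o^3 - 14*o^2 + 56*o - 64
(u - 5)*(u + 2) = u^2 - 3*u - 10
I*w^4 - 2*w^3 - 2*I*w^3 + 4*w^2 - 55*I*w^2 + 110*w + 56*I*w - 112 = (w - 8)*(w + 7)*(w + 2*I)*(I*w - I)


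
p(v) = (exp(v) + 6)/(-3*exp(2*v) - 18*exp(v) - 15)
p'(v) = (exp(v) + 6)*(6*exp(2*v) + 18*exp(v))/(-3*exp(2*v) - 18*exp(v) - 15)^2 + exp(v)/(-3*exp(2*v) - 18*exp(v) - 15)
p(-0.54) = -0.25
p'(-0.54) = 0.10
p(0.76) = -0.12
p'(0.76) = 0.09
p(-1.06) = -0.29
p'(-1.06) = 0.08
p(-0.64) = -0.26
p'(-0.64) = 0.09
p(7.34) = -0.00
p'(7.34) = 0.00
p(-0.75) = -0.27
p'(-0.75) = 0.09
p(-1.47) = -0.32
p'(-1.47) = 0.06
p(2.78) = -0.02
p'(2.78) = 0.02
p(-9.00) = -0.40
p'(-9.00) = 0.00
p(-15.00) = -0.40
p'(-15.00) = 0.00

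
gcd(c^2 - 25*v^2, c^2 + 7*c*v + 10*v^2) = c + 5*v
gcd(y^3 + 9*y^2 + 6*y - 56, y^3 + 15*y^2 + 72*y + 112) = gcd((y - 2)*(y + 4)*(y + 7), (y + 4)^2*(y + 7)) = y^2 + 11*y + 28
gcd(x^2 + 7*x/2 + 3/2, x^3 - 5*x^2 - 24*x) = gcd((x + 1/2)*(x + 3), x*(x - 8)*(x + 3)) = x + 3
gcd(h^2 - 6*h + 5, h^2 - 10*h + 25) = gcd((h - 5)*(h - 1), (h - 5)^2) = h - 5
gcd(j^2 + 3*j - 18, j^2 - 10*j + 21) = j - 3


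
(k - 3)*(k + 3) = k^2 - 9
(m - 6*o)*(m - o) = m^2 - 7*m*o + 6*o^2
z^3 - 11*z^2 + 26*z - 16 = (z - 8)*(z - 2)*(z - 1)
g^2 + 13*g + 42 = (g + 6)*(g + 7)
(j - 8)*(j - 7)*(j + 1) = j^3 - 14*j^2 + 41*j + 56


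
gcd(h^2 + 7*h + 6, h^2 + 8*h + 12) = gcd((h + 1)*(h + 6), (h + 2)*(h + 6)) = h + 6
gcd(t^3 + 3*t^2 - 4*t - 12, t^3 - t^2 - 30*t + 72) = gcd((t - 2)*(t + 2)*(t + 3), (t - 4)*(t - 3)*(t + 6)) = 1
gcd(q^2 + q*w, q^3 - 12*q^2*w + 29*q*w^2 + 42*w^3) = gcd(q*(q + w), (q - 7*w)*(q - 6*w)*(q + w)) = q + w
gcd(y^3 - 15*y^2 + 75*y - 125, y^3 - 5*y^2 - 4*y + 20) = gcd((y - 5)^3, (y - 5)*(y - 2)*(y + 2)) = y - 5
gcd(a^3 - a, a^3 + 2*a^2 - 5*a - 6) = a + 1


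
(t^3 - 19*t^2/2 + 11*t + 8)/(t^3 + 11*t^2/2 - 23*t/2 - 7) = (t - 8)/(t + 7)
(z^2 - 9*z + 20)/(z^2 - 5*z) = (z - 4)/z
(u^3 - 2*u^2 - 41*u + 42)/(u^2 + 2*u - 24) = (u^2 - 8*u + 7)/(u - 4)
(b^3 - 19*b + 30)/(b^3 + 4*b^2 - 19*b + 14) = (b^2 + 2*b - 15)/(b^2 + 6*b - 7)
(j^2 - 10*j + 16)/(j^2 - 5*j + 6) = (j - 8)/(j - 3)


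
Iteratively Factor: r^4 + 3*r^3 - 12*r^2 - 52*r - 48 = (r - 4)*(r^3 + 7*r^2 + 16*r + 12) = (r - 4)*(r + 2)*(r^2 + 5*r + 6) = (r - 4)*(r + 2)*(r + 3)*(r + 2)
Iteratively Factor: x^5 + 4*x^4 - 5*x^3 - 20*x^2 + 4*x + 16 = (x + 4)*(x^4 - 5*x^2 + 4) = (x + 1)*(x + 4)*(x^3 - x^2 - 4*x + 4) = (x - 1)*(x + 1)*(x + 4)*(x^2 - 4) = (x - 2)*(x - 1)*(x + 1)*(x + 4)*(x + 2)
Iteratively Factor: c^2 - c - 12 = (c - 4)*(c + 3)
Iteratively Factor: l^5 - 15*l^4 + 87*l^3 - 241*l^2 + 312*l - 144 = (l - 4)*(l^4 - 11*l^3 + 43*l^2 - 69*l + 36) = (l - 4)*(l - 3)*(l^3 - 8*l^2 + 19*l - 12) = (l - 4)*(l - 3)^2*(l^2 - 5*l + 4) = (l - 4)^2*(l - 3)^2*(l - 1)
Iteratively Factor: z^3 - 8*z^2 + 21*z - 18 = (z - 3)*(z^2 - 5*z + 6) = (z - 3)*(z - 2)*(z - 3)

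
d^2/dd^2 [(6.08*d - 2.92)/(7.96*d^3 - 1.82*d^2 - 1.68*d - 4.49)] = (2311.431168*d^5 - 2748.68352*d^4 + 879.734016*d^3 + 2783.877792*d^2 - 977.848224*d - 60.484816)/(504.358336*d^9 - 345.954336*d^8 - 240.242352*d^7 - 713.478344*d^6 + 440.989584*d^5 + 300.2349*d^4 + 394.309812*d^3 - 148.091874*d^2 - 101.606904*d - 90.518849)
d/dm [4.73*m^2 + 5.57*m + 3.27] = 9.46*m + 5.57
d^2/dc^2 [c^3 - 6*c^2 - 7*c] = 6*c - 12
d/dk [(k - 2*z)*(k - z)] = 2*k - 3*z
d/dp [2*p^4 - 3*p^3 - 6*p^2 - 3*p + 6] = 8*p^3 - 9*p^2 - 12*p - 3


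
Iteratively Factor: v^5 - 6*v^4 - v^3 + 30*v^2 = (v)*(v^4 - 6*v^3 - v^2 + 30*v) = v*(v - 3)*(v^3 - 3*v^2 - 10*v) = v^2*(v - 3)*(v^2 - 3*v - 10) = v^2*(v - 5)*(v - 3)*(v + 2)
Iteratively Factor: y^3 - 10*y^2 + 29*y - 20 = (y - 4)*(y^2 - 6*y + 5) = (y - 5)*(y - 4)*(y - 1)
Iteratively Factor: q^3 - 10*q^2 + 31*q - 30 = (q - 3)*(q^2 - 7*q + 10) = (q - 5)*(q - 3)*(q - 2)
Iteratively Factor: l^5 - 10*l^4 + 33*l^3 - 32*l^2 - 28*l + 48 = (l - 3)*(l^4 - 7*l^3 + 12*l^2 + 4*l - 16) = (l - 3)*(l - 2)*(l^3 - 5*l^2 + 2*l + 8) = (l - 3)*(l - 2)^2*(l^2 - 3*l - 4) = (l - 3)*(l - 2)^2*(l + 1)*(l - 4)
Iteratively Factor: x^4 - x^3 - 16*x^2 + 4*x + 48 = (x + 2)*(x^3 - 3*x^2 - 10*x + 24) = (x + 2)*(x + 3)*(x^2 - 6*x + 8) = (x - 4)*(x + 2)*(x + 3)*(x - 2)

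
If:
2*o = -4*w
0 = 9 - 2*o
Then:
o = 9/2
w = -9/4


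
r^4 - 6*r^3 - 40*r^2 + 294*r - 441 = (r - 7)*(r - 3)^2*(r + 7)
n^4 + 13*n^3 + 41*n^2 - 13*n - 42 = (n - 1)*(n + 1)*(n + 6)*(n + 7)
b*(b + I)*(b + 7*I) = b^3 + 8*I*b^2 - 7*b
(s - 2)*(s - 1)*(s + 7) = s^3 + 4*s^2 - 19*s + 14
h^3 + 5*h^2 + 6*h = h*(h + 2)*(h + 3)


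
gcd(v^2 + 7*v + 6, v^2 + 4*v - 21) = 1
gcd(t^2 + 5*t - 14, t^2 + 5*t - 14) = t^2 + 5*t - 14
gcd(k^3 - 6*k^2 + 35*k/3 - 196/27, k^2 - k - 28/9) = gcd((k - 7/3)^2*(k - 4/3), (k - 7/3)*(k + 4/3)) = k - 7/3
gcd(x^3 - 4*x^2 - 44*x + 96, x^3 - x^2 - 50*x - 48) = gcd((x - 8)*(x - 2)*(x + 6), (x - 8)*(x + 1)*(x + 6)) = x^2 - 2*x - 48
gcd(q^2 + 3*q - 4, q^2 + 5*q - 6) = q - 1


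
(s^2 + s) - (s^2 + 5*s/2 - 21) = 21 - 3*s/2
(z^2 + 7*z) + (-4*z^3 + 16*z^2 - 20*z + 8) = -4*z^3 + 17*z^2 - 13*z + 8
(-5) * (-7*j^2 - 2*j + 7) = 35*j^2 + 10*j - 35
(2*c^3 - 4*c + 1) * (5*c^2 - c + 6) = 10*c^5 - 2*c^4 - 8*c^3 + 9*c^2 - 25*c + 6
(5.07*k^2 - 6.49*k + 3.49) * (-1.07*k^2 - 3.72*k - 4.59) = -5.4249*k^4 - 11.9161*k^3 - 2.8628*k^2 + 16.8063*k - 16.0191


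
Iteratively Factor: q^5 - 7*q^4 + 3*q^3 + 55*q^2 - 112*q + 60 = (q - 2)*(q^4 - 5*q^3 - 7*q^2 + 41*q - 30) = (q - 2)^2*(q^3 - 3*q^2 - 13*q + 15) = (q - 5)*(q - 2)^2*(q^2 + 2*q - 3) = (q - 5)*(q - 2)^2*(q + 3)*(q - 1)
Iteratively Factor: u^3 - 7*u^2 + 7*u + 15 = (u + 1)*(u^2 - 8*u + 15) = (u - 5)*(u + 1)*(u - 3)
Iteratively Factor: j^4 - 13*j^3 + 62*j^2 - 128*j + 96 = (j - 4)*(j^3 - 9*j^2 + 26*j - 24) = (j - 4)^2*(j^2 - 5*j + 6) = (j - 4)^2*(j - 3)*(j - 2)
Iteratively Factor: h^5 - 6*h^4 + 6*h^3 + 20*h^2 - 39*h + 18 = (h - 1)*(h^4 - 5*h^3 + h^2 + 21*h - 18) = (h - 3)*(h - 1)*(h^3 - 2*h^2 - 5*h + 6) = (h - 3)*(h - 1)*(h + 2)*(h^2 - 4*h + 3) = (h - 3)*(h - 1)^2*(h + 2)*(h - 3)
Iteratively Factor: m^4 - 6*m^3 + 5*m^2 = (m - 1)*(m^3 - 5*m^2) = (m - 5)*(m - 1)*(m^2) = m*(m - 5)*(m - 1)*(m)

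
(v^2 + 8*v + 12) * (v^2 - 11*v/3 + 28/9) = v^4 + 13*v^3/3 - 128*v^2/9 - 172*v/9 + 112/3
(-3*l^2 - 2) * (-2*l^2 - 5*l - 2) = 6*l^4 + 15*l^3 + 10*l^2 + 10*l + 4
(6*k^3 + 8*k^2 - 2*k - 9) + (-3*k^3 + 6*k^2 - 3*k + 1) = 3*k^3 + 14*k^2 - 5*k - 8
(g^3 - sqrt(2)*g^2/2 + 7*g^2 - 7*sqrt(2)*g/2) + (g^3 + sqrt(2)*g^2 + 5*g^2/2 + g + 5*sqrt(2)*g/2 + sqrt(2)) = 2*g^3 + sqrt(2)*g^2/2 + 19*g^2/2 - sqrt(2)*g + g + sqrt(2)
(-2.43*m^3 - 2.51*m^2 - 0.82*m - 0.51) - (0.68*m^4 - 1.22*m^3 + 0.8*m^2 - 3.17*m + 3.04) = -0.68*m^4 - 1.21*m^3 - 3.31*m^2 + 2.35*m - 3.55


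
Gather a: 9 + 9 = 18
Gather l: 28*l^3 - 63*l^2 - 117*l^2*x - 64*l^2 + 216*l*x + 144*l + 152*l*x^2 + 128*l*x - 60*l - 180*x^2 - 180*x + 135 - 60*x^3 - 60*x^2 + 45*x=28*l^3 + l^2*(-117*x - 127) + l*(152*x^2 + 344*x + 84) - 60*x^3 - 240*x^2 - 135*x + 135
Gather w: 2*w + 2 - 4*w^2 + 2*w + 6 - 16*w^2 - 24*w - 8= -20*w^2 - 20*w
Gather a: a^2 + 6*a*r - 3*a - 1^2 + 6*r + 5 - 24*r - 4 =a^2 + a*(6*r - 3) - 18*r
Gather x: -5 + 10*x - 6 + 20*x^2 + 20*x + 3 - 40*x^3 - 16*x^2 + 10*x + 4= -40*x^3 + 4*x^2 + 40*x - 4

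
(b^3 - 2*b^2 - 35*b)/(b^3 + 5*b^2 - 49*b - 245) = b/(b + 7)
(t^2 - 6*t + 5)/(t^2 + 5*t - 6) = (t - 5)/(t + 6)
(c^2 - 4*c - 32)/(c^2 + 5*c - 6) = (c^2 - 4*c - 32)/(c^2 + 5*c - 6)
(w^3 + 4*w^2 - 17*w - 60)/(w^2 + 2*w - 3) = (w^2 + w - 20)/(w - 1)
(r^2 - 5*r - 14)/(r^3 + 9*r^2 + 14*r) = (r - 7)/(r*(r + 7))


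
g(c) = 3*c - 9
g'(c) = 3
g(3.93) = 2.79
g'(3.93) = 3.00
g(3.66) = 1.98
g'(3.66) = 3.00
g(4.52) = 4.56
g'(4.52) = 3.00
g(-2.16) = -15.48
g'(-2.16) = 3.00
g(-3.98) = -20.94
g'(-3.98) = 3.00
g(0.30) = -8.10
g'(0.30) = 3.00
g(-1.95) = -14.85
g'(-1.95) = 3.00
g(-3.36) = -19.08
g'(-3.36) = 3.00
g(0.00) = -9.00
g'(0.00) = 3.00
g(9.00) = 18.00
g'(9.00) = 3.00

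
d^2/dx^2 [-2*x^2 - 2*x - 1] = -4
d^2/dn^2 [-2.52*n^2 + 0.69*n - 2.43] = -5.04000000000000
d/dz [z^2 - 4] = 2*z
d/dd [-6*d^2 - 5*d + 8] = -12*d - 5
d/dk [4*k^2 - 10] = 8*k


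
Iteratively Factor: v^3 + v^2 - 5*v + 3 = (v + 3)*(v^2 - 2*v + 1) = (v - 1)*(v + 3)*(v - 1)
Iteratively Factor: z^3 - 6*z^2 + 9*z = (z - 3)*(z^2 - 3*z) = z*(z - 3)*(z - 3)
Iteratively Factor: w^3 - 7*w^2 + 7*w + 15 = (w + 1)*(w^2 - 8*w + 15) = (w - 3)*(w + 1)*(w - 5)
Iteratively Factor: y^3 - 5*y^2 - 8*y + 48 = (y - 4)*(y^2 - y - 12) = (y - 4)*(y + 3)*(y - 4)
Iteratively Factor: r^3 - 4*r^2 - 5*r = (r)*(r^2 - 4*r - 5) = r*(r - 5)*(r + 1)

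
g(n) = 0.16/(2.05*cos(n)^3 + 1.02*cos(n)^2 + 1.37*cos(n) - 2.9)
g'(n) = 0.16*(6.15*sin(n)*cos(n)^2 + 2.04*sin(n)*cos(n) + 1.37*sin(n))/(2.05*cos(n)^3 + 1.02*cos(n)^2 + 1.37*cos(n) - 2.9)^2 = (0.984*cos(n)^2 + 0.3264*cos(n) + 0.2192)*sin(n)/(2.05*cos(n)^3 + 1.02*cos(n)^2 + 1.37*cos(n) - 2.9)^2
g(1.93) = -0.05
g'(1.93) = 0.02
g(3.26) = -0.03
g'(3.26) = -0.00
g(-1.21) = -0.07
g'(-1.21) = -0.09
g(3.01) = -0.03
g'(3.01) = 0.00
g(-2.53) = -0.04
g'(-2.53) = -0.02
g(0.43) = 0.22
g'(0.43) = 1.05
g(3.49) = -0.03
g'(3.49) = -0.01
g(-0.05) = 0.10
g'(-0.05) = -0.03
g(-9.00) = -0.03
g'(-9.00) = -0.01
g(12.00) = 0.75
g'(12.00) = -13.97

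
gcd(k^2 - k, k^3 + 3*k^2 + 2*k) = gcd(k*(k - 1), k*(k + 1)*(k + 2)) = k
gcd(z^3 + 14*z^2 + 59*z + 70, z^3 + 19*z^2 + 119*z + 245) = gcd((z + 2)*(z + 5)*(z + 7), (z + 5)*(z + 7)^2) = z^2 + 12*z + 35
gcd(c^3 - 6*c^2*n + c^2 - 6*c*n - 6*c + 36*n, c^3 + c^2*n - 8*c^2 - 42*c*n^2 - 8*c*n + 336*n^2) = c - 6*n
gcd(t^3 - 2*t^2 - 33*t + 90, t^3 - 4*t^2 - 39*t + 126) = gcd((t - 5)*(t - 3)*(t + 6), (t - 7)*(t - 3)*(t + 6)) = t^2 + 3*t - 18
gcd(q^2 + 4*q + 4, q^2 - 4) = q + 2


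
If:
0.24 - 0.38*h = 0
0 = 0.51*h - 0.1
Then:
No Solution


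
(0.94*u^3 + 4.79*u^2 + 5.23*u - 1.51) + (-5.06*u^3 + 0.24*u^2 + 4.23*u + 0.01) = -4.12*u^3 + 5.03*u^2 + 9.46*u - 1.5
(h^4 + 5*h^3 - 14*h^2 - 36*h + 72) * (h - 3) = h^5 + 2*h^4 - 29*h^3 + 6*h^2 + 180*h - 216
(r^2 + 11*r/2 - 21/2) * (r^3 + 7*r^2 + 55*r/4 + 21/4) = r^5 + 25*r^4/2 + 167*r^3/4 + 59*r^2/8 - 231*r/2 - 441/8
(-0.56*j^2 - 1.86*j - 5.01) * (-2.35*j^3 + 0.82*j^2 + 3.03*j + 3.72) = 1.316*j^5 + 3.9118*j^4 + 8.5515*j^3 - 11.8272*j^2 - 22.0995*j - 18.6372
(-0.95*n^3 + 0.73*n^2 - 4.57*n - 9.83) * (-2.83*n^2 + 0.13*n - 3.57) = 2.6885*n^5 - 2.1894*n^4 + 16.4195*n^3 + 24.6187*n^2 + 15.037*n + 35.0931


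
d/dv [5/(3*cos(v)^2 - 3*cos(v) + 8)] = 15*(2*cos(v) - 1)*sin(v)/(3*cos(v)^2 - 3*cos(v) + 8)^2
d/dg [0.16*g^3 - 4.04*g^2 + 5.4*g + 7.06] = 0.48*g^2 - 8.08*g + 5.4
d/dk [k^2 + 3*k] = 2*k + 3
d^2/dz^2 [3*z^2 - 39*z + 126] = 6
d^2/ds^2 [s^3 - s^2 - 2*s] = 6*s - 2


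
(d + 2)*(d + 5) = d^2 + 7*d + 10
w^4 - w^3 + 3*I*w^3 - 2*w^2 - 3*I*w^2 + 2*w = w*(w - 1)*(w + I)*(w + 2*I)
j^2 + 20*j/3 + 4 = (j + 2/3)*(j + 6)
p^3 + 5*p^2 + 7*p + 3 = (p + 1)^2*(p + 3)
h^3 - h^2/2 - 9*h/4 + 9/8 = (h - 3/2)*(h - 1/2)*(h + 3/2)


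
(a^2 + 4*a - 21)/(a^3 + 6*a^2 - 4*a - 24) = (a^2 + 4*a - 21)/(a^3 + 6*a^2 - 4*a - 24)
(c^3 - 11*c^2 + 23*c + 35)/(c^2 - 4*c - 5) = c - 7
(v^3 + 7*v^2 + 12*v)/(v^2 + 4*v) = v + 3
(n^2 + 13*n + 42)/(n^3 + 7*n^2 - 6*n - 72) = (n + 7)/(n^2 + n - 12)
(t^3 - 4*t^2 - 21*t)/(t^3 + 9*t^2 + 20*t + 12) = t*(t^2 - 4*t - 21)/(t^3 + 9*t^2 + 20*t + 12)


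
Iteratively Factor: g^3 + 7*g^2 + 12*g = (g + 3)*(g^2 + 4*g) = (g + 3)*(g + 4)*(g)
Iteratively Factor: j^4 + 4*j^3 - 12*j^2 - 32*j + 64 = (j + 4)*(j^3 - 12*j + 16) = (j - 2)*(j + 4)*(j^2 + 2*j - 8) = (j - 2)*(j + 4)^2*(j - 2)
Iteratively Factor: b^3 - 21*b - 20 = (b - 5)*(b^2 + 5*b + 4) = (b - 5)*(b + 4)*(b + 1)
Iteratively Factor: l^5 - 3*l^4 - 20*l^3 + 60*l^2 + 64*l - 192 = (l + 4)*(l^4 - 7*l^3 + 8*l^2 + 28*l - 48) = (l - 2)*(l + 4)*(l^3 - 5*l^2 - 2*l + 24) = (l - 2)*(l + 2)*(l + 4)*(l^2 - 7*l + 12) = (l - 3)*(l - 2)*(l + 2)*(l + 4)*(l - 4)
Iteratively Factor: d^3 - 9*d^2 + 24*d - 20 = (d - 2)*(d^2 - 7*d + 10) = (d - 2)^2*(d - 5)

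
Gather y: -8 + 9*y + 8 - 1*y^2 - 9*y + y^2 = 0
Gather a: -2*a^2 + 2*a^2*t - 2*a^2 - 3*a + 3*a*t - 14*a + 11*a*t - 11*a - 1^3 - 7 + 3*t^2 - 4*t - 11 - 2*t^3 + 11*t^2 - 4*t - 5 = a^2*(2*t - 4) + a*(14*t - 28) - 2*t^3 + 14*t^2 - 8*t - 24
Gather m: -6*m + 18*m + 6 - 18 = 12*m - 12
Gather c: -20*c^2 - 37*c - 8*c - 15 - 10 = -20*c^2 - 45*c - 25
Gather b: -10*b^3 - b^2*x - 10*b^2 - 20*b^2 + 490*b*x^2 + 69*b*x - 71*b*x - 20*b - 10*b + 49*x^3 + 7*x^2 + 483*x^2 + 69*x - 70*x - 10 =-10*b^3 + b^2*(-x - 30) + b*(490*x^2 - 2*x - 30) + 49*x^3 + 490*x^2 - x - 10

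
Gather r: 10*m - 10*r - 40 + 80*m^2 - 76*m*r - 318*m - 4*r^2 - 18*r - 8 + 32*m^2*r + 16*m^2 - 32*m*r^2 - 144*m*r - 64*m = 96*m^2 - 372*m + r^2*(-32*m - 4) + r*(32*m^2 - 220*m - 28) - 48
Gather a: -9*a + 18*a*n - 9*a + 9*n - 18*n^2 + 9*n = a*(18*n - 18) - 18*n^2 + 18*n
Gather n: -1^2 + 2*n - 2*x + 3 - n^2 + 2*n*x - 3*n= -n^2 + n*(2*x - 1) - 2*x + 2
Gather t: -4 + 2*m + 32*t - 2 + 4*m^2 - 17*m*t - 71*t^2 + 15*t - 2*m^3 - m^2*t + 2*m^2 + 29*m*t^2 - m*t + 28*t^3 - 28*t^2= -2*m^3 + 6*m^2 + 2*m + 28*t^3 + t^2*(29*m - 99) + t*(-m^2 - 18*m + 47) - 6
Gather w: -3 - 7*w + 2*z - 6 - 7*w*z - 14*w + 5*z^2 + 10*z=w*(-7*z - 21) + 5*z^2 + 12*z - 9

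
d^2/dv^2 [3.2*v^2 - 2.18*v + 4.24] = 6.40000000000000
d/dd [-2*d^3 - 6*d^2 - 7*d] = -6*d^2 - 12*d - 7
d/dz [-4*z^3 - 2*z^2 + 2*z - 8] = -12*z^2 - 4*z + 2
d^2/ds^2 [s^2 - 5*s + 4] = 2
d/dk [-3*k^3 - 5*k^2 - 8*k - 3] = -9*k^2 - 10*k - 8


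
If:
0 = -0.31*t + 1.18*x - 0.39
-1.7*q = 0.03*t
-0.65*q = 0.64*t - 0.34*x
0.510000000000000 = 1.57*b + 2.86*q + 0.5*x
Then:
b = 0.21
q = -0.00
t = 0.21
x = 0.39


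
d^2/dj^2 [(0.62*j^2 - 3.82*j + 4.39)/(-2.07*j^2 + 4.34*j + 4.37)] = (3.5527136788005e-15*j^4 + 21.596724*j^3 - 146.515014*j^2 + 443.96532*j - 413.378438)/(8.869743*j^6 - 55.789398*j^5 + 60.794037*j^4 + 153.808732*j^3 - 128.342967*j^2 - 248.641638*j - 83.453453)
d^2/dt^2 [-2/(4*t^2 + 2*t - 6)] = 2*(4*t^2 + 2*t - (4*t + 1)^2 - 6)/(2*t^2 + t - 3)^3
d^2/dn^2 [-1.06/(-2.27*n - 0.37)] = 10.924148/(2.27*n + 0.37)^3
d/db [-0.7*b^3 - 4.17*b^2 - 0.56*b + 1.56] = -2.1*b^2 - 8.34*b - 0.56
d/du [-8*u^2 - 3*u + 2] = -16*u - 3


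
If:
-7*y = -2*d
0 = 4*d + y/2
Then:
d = 0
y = 0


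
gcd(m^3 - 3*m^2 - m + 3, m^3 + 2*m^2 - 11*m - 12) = m^2 - 2*m - 3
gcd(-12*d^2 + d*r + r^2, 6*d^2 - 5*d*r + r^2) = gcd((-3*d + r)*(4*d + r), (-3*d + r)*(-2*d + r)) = -3*d + r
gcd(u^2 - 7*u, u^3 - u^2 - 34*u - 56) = u - 7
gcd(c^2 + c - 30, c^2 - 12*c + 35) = c - 5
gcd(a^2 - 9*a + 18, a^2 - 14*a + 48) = a - 6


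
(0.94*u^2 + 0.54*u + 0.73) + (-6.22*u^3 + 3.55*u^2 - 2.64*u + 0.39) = -6.22*u^3 + 4.49*u^2 - 2.1*u + 1.12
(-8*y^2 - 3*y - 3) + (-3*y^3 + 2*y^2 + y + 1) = -3*y^3 - 6*y^2 - 2*y - 2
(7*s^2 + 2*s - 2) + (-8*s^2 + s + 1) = -s^2 + 3*s - 1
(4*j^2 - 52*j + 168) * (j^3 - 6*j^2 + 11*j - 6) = 4*j^5 - 76*j^4 + 524*j^3 - 1604*j^2 + 2160*j - 1008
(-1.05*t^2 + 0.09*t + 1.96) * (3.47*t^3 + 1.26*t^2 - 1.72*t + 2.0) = -3.6435*t^5 - 1.0107*t^4 + 8.7206*t^3 + 0.2148*t^2 - 3.1912*t + 3.92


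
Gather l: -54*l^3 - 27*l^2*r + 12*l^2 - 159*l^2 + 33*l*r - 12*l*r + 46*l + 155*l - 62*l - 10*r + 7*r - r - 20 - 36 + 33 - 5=-54*l^3 + l^2*(-27*r - 147) + l*(21*r + 139) - 4*r - 28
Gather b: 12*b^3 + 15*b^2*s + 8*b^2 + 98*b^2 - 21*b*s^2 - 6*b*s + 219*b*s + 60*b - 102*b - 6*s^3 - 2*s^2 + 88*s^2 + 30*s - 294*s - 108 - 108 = 12*b^3 + b^2*(15*s + 106) + b*(-21*s^2 + 213*s - 42) - 6*s^3 + 86*s^2 - 264*s - 216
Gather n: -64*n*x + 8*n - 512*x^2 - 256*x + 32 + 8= n*(8 - 64*x) - 512*x^2 - 256*x + 40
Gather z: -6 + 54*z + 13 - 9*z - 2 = 45*z + 5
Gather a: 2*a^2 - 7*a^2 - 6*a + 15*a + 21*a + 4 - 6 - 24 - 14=-5*a^2 + 30*a - 40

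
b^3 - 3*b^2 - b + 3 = (b - 3)*(b - 1)*(b + 1)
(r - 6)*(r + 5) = r^2 - r - 30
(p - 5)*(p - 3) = p^2 - 8*p + 15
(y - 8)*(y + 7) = y^2 - y - 56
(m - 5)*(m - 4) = m^2 - 9*m + 20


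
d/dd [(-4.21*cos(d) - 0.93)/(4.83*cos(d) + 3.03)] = 8.2644*sin(d)/(4.83*cos(d) + 3.03)^2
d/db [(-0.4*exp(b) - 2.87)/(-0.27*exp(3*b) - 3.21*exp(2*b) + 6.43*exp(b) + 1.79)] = (-0.216*exp(3*b) - 3.6087*exp(2*b) - 18.4254*exp(b) + 17.7381)*exp(b)/(0.0729*exp(6*b) + 1.7334*exp(5*b) + 6.8319*exp(4*b) - 42.2472*exp(3*b) + 29.8531*exp(2*b) + 23.0194*exp(b) + 3.2041)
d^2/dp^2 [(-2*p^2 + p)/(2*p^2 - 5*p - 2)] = 4*(-8*p^3 - 12*p^2 + 6*p - 9)/(8*p^6 - 60*p^5 + 126*p^4 - 5*p^3 - 126*p^2 - 60*p - 8)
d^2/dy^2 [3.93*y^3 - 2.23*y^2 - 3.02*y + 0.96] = 23.58*y - 4.46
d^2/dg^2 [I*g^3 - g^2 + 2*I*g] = 6*I*g - 2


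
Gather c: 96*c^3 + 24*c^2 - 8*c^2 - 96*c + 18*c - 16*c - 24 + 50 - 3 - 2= 96*c^3 + 16*c^2 - 94*c + 21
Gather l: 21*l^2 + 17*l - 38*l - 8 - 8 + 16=21*l^2 - 21*l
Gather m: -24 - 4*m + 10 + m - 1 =-3*m - 15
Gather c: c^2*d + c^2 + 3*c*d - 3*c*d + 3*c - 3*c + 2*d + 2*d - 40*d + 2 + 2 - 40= c^2*(d + 1) - 36*d - 36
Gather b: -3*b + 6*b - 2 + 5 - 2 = 3*b + 1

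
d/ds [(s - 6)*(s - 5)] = 2*s - 11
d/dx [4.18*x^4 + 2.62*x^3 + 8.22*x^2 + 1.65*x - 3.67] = 16.72*x^3 + 7.86*x^2 + 16.44*x + 1.65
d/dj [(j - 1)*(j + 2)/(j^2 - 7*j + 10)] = 4*(-2*j^2 + 6*j - 1)/(j^4 - 14*j^3 + 69*j^2 - 140*j + 100)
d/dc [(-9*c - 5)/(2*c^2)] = (9*c + 10)/(2*c^3)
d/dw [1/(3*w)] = -1/(3*w^2)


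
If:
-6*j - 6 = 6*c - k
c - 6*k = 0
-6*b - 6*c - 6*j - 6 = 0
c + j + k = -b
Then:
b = -1/6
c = 6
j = -41/6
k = 1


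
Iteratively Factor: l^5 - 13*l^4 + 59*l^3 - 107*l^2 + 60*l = (l - 5)*(l^4 - 8*l^3 + 19*l^2 - 12*l) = (l - 5)*(l - 3)*(l^3 - 5*l^2 + 4*l) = (l - 5)*(l - 4)*(l - 3)*(l^2 - l) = (l - 5)*(l - 4)*(l - 3)*(l - 1)*(l)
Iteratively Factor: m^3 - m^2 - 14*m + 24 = (m - 3)*(m^2 + 2*m - 8) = (m - 3)*(m - 2)*(m + 4)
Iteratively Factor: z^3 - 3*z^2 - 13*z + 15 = (z + 3)*(z^2 - 6*z + 5) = (z - 1)*(z + 3)*(z - 5)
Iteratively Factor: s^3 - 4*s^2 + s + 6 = (s - 3)*(s^2 - s - 2) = (s - 3)*(s + 1)*(s - 2)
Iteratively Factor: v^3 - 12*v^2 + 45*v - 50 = (v - 5)*(v^2 - 7*v + 10) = (v - 5)^2*(v - 2)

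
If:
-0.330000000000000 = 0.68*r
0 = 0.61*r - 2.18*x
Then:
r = -0.49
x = -0.14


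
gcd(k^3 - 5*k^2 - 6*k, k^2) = k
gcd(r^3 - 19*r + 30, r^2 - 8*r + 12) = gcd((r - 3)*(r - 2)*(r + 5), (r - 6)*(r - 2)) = r - 2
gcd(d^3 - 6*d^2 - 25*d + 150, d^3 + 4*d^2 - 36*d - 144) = d - 6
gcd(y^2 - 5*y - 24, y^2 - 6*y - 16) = y - 8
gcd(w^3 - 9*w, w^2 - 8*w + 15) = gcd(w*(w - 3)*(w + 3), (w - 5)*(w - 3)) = w - 3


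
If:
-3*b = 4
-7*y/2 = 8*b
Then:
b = -4/3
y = 64/21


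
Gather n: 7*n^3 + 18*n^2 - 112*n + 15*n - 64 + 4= 7*n^3 + 18*n^2 - 97*n - 60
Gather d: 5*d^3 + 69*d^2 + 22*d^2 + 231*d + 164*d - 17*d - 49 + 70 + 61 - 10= 5*d^3 + 91*d^2 + 378*d + 72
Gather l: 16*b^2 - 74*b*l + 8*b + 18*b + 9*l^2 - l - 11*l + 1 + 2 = 16*b^2 + 26*b + 9*l^2 + l*(-74*b - 12) + 3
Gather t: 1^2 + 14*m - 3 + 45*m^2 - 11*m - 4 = 45*m^2 + 3*m - 6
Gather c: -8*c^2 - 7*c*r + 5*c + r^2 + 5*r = -8*c^2 + c*(5 - 7*r) + r^2 + 5*r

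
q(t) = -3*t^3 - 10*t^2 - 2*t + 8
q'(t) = -9*t^2 - 20*t - 2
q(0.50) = 4.12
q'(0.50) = -14.25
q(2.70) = -129.35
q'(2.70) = -121.61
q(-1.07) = 2.37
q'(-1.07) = 9.10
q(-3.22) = 10.91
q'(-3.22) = -30.92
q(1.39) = -22.16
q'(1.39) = -47.19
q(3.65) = -278.41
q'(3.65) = -194.90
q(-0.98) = 3.18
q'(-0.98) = 8.96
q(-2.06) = -4.09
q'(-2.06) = 1.01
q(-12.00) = 3776.00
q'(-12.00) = -1058.00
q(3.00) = -169.00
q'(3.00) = -143.00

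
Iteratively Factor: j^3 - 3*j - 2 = (j - 2)*(j^2 + 2*j + 1) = (j - 2)*(j + 1)*(j + 1)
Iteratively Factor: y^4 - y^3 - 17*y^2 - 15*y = (y + 1)*(y^3 - 2*y^2 - 15*y) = y*(y + 1)*(y^2 - 2*y - 15) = y*(y - 5)*(y + 1)*(y + 3)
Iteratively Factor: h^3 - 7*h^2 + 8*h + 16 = (h + 1)*(h^2 - 8*h + 16) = (h - 4)*(h + 1)*(h - 4)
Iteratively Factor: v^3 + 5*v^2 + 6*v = (v)*(v^2 + 5*v + 6) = v*(v + 2)*(v + 3)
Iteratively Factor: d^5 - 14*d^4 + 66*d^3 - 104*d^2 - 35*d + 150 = (d - 3)*(d^4 - 11*d^3 + 33*d^2 - 5*d - 50) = (d - 5)*(d - 3)*(d^3 - 6*d^2 + 3*d + 10) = (d - 5)*(d - 3)*(d - 2)*(d^2 - 4*d - 5) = (d - 5)^2*(d - 3)*(d - 2)*(d + 1)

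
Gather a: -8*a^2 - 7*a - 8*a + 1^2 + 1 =-8*a^2 - 15*a + 2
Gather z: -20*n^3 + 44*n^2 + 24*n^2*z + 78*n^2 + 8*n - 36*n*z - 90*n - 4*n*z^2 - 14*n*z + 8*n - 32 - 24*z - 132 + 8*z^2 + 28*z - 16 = -20*n^3 + 122*n^2 - 74*n + z^2*(8 - 4*n) + z*(24*n^2 - 50*n + 4) - 180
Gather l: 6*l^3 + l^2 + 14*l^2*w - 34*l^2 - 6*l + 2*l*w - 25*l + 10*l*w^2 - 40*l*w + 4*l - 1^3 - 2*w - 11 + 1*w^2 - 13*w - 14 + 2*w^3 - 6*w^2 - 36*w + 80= 6*l^3 + l^2*(14*w - 33) + l*(10*w^2 - 38*w - 27) + 2*w^3 - 5*w^2 - 51*w + 54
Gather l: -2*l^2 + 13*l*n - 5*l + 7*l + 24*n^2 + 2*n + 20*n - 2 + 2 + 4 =-2*l^2 + l*(13*n + 2) + 24*n^2 + 22*n + 4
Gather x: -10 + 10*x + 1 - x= 9*x - 9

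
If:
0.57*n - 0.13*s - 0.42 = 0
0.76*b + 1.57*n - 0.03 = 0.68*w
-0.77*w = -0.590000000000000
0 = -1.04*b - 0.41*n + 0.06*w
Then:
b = -0.12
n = 0.41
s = -1.44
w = 0.77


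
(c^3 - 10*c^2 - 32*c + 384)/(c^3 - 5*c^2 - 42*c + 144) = (c - 8)/(c - 3)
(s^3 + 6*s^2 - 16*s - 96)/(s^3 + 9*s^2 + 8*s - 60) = (s^2 - 16)/(s^2 + 3*s - 10)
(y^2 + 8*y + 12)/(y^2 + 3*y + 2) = (y + 6)/(y + 1)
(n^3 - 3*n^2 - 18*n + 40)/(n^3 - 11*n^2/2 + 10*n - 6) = 2*(n^2 - n - 20)/(2*n^2 - 7*n + 6)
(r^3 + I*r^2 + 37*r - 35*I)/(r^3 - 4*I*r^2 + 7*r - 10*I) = (r + 7*I)/(r + 2*I)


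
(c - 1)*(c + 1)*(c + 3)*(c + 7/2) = c^4 + 13*c^3/2 + 19*c^2/2 - 13*c/2 - 21/2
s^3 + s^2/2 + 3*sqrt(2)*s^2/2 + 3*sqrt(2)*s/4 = s*(s + 1/2)*(s + 3*sqrt(2)/2)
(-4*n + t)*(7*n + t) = -28*n^2 + 3*n*t + t^2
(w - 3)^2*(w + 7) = w^3 + w^2 - 33*w + 63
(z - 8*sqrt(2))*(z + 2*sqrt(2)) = z^2 - 6*sqrt(2)*z - 32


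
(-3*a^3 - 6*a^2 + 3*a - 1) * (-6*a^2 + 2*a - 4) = 18*a^5 + 30*a^4 - 18*a^3 + 36*a^2 - 14*a + 4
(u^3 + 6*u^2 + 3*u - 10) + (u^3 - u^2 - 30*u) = 2*u^3 + 5*u^2 - 27*u - 10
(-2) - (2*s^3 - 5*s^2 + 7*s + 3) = -2*s^3 + 5*s^2 - 7*s - 5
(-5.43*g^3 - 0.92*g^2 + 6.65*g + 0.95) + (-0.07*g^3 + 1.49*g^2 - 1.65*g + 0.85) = -5.5*g^3 + 0.57*g^2 + 5.0*g + 1.8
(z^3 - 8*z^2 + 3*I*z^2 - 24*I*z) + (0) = z^3 - 8*z^2 + 3*I*z^2 - 24*I*z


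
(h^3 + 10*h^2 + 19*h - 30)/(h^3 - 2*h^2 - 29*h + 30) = (h + 6)/(h - 6)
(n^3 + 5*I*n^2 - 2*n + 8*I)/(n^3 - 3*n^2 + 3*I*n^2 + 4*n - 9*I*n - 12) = (n + 2*I)/(n - 3)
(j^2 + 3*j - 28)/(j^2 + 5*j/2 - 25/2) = 2*(j^2 + 3*j - 28)/(2*j^2 + 5*j - 25)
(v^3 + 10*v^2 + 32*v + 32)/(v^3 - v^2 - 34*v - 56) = (v + 4)/(v - 7)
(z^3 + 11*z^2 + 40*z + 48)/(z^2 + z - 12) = (z^2 + 7*z + 12)/(z - 3)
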